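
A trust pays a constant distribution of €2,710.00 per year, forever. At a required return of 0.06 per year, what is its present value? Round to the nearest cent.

Level perpetuity: PV = C / r = €2,710.00 / 0.06 = €45,166.67

€45166.67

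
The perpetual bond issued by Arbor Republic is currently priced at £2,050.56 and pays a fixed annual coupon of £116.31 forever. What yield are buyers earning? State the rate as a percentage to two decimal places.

5.67%

P = C/r ⇒ r = C/P = £116.31/£2,050.56 = 0.056721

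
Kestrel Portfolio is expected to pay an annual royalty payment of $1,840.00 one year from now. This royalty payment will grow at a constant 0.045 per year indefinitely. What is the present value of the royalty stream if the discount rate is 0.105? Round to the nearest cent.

$30666.67

Growing perpetuity: P = D₁ / (r − g) = $1,840.0000 / (0.105 − 0.045) = $30,666.67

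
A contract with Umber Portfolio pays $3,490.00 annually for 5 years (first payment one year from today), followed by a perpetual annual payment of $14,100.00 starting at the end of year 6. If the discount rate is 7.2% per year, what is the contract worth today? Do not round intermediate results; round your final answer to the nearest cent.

PV of 5-year annuity: $3,490.00 × [1 − (1+0.072)^−5] / 0.072 = 14233.38528
Perpetuity value at year 5: $14,100.00 / 0.072 = 195833.33333
PV of perpetuity: 195833.33333 / (1+0.072)^5 = 138328.82548
Total PV = 14233.38528 + 138328.82548 = 152562.21075

$152562.21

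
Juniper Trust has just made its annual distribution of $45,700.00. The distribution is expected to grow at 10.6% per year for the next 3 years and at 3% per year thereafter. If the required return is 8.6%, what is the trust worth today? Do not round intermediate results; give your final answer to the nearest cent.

$1030065.49

D_1 = 50544.20000
D_2 = 55901.88520
D_3 = 61827.48503
Terminal value at year 3: TV = D_3×(1+g_2)/(r−g_2) = 63682.30958/0.056 = 1137184.09968
P_0 = D_1/(1+r)^1 + D_2/(1+r)^2 + D_3/(1+r)^3 + TV/(1+r)^3
    = 46541.62063 + 47398.74071 + 48271.64570 + 887853.48335 = 1030065.49039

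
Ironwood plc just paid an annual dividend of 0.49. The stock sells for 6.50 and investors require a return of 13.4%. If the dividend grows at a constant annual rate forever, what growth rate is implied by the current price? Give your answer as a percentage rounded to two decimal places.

5.45%

P = D₀(1+g)/(r−g) ⇒ P(r−g) = D₀(1+g) ⇒ g(P+D₀) = P·r − D₀
g = (P·r − D₀)/(P + D₀) = (6.50×0.134 − 0.49) / (6.50 + 0.49) = 0.054506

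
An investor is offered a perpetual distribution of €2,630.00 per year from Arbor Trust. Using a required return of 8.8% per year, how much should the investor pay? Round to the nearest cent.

Level perpetuity: PV = C / r = €2,630.00 / 0.088 = €29,886.36

€29886.36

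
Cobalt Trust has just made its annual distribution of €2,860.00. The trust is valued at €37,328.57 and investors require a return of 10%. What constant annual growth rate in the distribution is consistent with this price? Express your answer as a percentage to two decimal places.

2.17%

P = D₀(1+g)/(r−g) ⇒ P(r−g) = D₀(1+g) ⇒ g(P+D₀) = P·r − D₀
g = (P·r − D₀)/(P + D₀) = (€37,328.57×0.1 − €2,860.00) / (€37,328.57 + €2,860.00) = 0.021719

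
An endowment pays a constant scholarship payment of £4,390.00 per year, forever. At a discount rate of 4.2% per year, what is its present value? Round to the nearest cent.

£104523.81

Level perpetuity: PV = C / r = £4,390.00 / 0.042 = £104,523.81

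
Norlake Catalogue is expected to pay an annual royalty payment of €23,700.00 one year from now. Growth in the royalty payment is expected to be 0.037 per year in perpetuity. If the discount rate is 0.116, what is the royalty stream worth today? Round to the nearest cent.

€300000.00

Growing perpetuity: P = D₁ / (r − g) = €23,700.0000 / (0.116 − 0.037) = €300,000.00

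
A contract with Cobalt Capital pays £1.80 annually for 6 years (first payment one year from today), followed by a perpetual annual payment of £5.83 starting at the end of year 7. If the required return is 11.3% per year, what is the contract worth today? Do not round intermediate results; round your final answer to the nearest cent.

£34.69

PV of 6-year annuity: £1.80 × [1 − (1+0.113)^−6] / 0.113 = 7.54961
Perpetuity value at year 6: £5.83 / 0.113 = 51.59292
PV of perpetuity: 51.59292 / (1+0.113)^6 = 27.14058
Total PV = 7.54961 + 27.14058 = 34.69019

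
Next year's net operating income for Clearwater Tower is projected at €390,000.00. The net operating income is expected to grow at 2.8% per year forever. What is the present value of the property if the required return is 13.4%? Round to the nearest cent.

Growing perpetuity: P = D₁ / (r − g) = €390,000.0000 / (0.134 − 0.028) = €3,679,245.28

€3679245.28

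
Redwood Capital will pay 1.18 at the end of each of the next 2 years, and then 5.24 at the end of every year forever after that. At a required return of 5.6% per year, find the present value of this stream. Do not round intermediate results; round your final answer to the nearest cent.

PV of 2-year annuity: 1.18 × [1 − (1+0.056)^−2] / 0.056 = 2.17559
Perpetuity value at year 2: 5.24 / 0.056 = 93.57143
PV of perpetuity: 93.57143 / (1+0.056)^2 = 83.91033
Total PV = 2.17559 + 83.91033 = 86.08592

86.09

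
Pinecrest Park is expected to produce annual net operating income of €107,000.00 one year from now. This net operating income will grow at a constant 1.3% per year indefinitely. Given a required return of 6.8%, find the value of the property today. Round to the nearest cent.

Growing perpetuity: P = D₁ / (r − g) = €107,000.0000 / (0.068 − 0.013) = €1,945,454.55

€1945454.55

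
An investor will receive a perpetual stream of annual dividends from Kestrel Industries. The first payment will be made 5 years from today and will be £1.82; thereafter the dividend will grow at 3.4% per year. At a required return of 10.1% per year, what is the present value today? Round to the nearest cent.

Value at end of year 4: C₁ / (r − g) = £1.82 / (0.101 − 0.034) = £27.1642
Discount to today: PV = £27.1642 / (1 + 0.101)^4 = £27.1642 / 1.469431 = £18.49

£18.49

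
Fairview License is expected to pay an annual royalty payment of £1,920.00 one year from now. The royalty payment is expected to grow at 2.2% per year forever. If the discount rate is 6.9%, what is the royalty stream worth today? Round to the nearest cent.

£40851.06

Growing perpetuity: P = D₁ / (r − g) = £1,920.0000 / (0.069 − 0.022) = £40,851.06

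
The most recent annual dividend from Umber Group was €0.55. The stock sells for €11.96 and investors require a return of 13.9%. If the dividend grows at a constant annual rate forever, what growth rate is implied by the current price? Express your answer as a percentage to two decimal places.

8.89%

P = D₀(1+g)/(r−g) ⇒ P(r−g) = D₀(1+g) ⇒ g(P+D₀) = P·r − D₀
g = (P·r − D₀)/(P + D₀) = (€11.96×0.139 − €0.55) / (€11.96 + €0.55) = 0.088924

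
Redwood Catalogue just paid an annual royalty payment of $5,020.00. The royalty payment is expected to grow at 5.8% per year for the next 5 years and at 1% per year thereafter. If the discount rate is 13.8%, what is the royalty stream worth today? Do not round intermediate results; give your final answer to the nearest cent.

$47789.87

D_1 = 5311.16000
D_2 = 5619.20728
D_3 = 5945.12130
D_4 = 6289.93834
D_5 = 6654.75476
Terminal value at year 5: TV = D_5×(1+g_2)/(r−g_2) = 6721.30231/0.128 = 52510.17429
P_0 = D_1/(1+r)^1 + D_2/(1+r)^2 + D_3/(1+r)^3 + D_4/(1+r)^4 + D_5/(1+r)^5 + TV/(1+r)^5
    = 4667.10018 + 4339.00877 + 4033.98180 + 3750.39784 + 3486.74948 + 27512.63265 = 47789.87072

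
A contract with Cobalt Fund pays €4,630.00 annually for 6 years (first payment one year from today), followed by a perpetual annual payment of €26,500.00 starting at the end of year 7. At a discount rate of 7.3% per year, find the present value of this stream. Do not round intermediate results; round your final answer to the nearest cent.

PV of 6-year annuity: €4,630.00 × [1 − (1+0.073)^−6] / 0.073 = 21866.16373
Perpetuity value at year 6: €26,500.00 / 0.073 = 363013.69863
PV of perpetuity: 363013.69863 / (1+0.073)^6 = 237861.78958
Total PV = 21866.16373 + 237861.78958 = 259727.95331

€259727.95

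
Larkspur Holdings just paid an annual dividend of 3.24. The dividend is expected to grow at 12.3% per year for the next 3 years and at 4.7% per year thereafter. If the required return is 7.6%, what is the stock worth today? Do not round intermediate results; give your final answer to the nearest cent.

143.58

D_1 = 3.63852
D_2 = 4.08606
D_3 = 4.58864
Terminal value at year 3: TV = D_3×(1+g_2)/(r−g_2) = 4.80431/0.029 = 165.66584
P_0 = D_1/(1+r)^1 + D_2/(1+r)^2 + D_3/(1+r)^3 + TV/(1+r)^3
    = 3.38152 + 3.52923 + 3.68339 + 132.98301 = 143.57715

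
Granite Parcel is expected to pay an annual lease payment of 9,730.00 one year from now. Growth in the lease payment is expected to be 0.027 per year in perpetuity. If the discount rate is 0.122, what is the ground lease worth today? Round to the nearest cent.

102421.05

Growing perpetuity: P = D₁ / (r − g) = 9,730.0000 / (0.122 − 0.027) = 102,421.05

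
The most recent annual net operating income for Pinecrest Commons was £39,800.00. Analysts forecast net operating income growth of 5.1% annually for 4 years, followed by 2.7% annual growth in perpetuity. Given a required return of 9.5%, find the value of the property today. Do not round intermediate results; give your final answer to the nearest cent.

D_1 = 41829.80000
D_2 = 43963.11980
D_3 = 46205.23891
D_4 = 48561.70609
Terminal value at year 4: TV = D_4×(1+g_2)/(r−g_2) = 49872.87216/0.068 = 733424.59057
P_0 = D_1/(1+r)^1 + D_2/(1+r)^2 + D_3/(1+r)^3 + D_4/(1+r)^4 + TV/(1+r)^4
    = 38200.73059 + 36665.72407 + 35192.39817 + 33778.27441 + 510151.29141 = 653988.41865

£653988.42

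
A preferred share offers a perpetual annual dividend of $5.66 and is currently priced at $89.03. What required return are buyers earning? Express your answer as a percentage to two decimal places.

P = C/r ⇒ r = C/P = $5.66/$89.03 = 0.063574

6.36%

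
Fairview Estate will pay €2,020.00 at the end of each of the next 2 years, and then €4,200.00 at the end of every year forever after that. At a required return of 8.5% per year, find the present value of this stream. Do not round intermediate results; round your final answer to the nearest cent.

PV of 2-year annuity: €2,020.00 × [1 − (1+0.085)^−2] / 0.085 = 3577.65083
Perpetuity value at year 2: €4,200.00 / 0.085 = 49411.76471
PV of perpetuity: 49411.76471 / (1+0.085)^2 = 41973.08476
Total PV = 3577.65083 + 41973.08476 = 45550.73559

€45550.74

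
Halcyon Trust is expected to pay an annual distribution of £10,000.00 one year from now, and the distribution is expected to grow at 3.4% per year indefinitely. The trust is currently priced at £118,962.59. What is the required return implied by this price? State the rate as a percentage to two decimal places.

11.81%

P = D₁/(r − g) ⇒ r = D₁/P + g = £10,000.0000/£118,962.59 + 0.034 = 0.084060 + 0.034 = 0.118060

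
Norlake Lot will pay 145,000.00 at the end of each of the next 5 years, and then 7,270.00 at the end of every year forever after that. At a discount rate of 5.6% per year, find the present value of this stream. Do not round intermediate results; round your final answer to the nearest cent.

716358.37

PV of 5-year annuity: 145,000.00 × [1 − (1+0.056)^−5] / 0.056 = 617496.96513
Perpetuity value at year 5: 7,270.00 / 0.056 = 129821.42857
PV of perpetuity: 129821.42857 / (1+0.056)^5 = 98861.40832
Total PV = 617496.96513 + 98861.40832 = 716358.37345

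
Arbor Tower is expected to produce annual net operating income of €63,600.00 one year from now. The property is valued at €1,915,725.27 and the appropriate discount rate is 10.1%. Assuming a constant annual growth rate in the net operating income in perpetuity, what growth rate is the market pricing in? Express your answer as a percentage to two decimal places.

P = D₁/(r−g) ⇒ g = r − D₁/P = 0.101 − €63,600.00/€1,915,725.27 = 0.067801

6.78%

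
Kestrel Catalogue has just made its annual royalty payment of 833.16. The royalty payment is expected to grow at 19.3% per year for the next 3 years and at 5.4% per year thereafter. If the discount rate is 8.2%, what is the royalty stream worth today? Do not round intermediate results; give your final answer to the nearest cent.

D_1 = 993.95988
D_2 = 1185.79414
D_3 = 1414.65241
Terminal value at year 3: TV = D_3×(1+g_2)/(r−g_2) = 1491.04364/0.028 = 53251.55840
P_0 = D_1/(1+r)^1 + D_2/(1+r)^2 + D_3/(1+r)^3 + TV/(1+r)^3
    = 918.63205 + 1012.87249 + 1116.78085 + 42038.82216 = 45087.10756

45087.11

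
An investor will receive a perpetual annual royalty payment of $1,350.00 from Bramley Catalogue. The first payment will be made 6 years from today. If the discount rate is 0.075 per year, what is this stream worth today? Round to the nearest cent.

Value at end of year 5: C / r = $1,350.00 / 0.075 = $18,000.0000
Discount to today: PV = $18,000.0000 / (1 + 0.075)^5 = $18,000.0000 / 1.435629 = $12,538.06

$12538.06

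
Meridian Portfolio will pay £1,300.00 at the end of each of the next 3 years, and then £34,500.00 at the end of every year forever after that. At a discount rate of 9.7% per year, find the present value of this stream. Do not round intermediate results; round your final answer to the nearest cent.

PV of 3-year annuity: £1,300.00 × [1 − (1+0.097)^−3] / 0.097 = 3250.05890
Perpetuity value at year 3: £34,500.00 / 0.097 = 355670.10309
PV of perpetuity: 355670.10309 / (1+0.097)^3 = 269418.53985
Total PV = 3250.05890 + 269418.53985 = 272668.59875

£272668.60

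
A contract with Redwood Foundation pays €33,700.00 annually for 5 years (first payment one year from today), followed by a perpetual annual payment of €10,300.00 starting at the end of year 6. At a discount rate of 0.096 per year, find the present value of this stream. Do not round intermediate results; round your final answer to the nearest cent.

€196910.01

PV of 5-year annuity: €33,700.00 × [1 − (1+0.096)^−5] / 0.096 = 129065.73008
Perpetuity value at year 5: €10,300.00 / 0.096 = 107291.66667
PV of perpetuity: 107291.66667 / (1+0.096)^5 = 67844.27735
Total PV = 129065.73008 + 67844.27735 = 196910.00743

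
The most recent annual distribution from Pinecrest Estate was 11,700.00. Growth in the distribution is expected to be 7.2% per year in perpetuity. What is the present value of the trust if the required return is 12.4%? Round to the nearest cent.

241200.00

D₁ = D₀ × (1 + g) = 11,700.00 × 1.072 = 12,542.4000
Growing perpetuity: P = D₁ / (r − g) = 12,542.4000 / (0.124 − 0.072) = 241,200.00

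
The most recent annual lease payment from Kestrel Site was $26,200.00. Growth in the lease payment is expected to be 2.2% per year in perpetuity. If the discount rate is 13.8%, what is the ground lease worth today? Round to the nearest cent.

$230831.03

D₁ = D₀ × (1 + g) = $26,200.00 × 1.022 = $26,776.4000
Growing perpetuity: P = D₁ / (r − g) = $26,776.4000 / (0.138 − 0.022) = $230,831.03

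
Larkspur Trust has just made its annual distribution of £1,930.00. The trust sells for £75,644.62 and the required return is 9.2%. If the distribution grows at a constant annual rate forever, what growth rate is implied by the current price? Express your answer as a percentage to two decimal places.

6.48%

P = D₀(1+g)/(r−g) ⇒ P(r−g) = D₀(1+g) ⇒ g(P+D₀) = P·r − D₀
g = (P·r − D₀)/(P + D₀) = (£75,644.62×0.092 − £1,930.00) / (£75,644.62 + £1,930.00) = 0.064832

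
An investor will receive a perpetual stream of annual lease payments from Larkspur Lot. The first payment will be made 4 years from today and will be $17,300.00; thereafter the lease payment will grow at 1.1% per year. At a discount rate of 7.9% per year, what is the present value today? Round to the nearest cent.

$202522.30

Value at end of year 3: C₁ / (r − g) = $17,300.00 / (0.079 − 0.011) = $254,411.7647
Discount to today: PV = $254,411.7647 / (1 + 0.079)^3 = $254,411.7647 / 1.256216 = $202,522.30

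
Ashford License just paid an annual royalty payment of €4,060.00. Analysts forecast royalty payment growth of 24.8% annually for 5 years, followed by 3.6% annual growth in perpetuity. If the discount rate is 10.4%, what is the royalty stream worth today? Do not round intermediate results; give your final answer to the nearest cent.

D_1 = 5066.88000
D_2 = 6323.46624
D_3 = 7891.68587
D_4 = 9848.82396
D_5 = 12291.33231
Terminal value at year 5: TV = D_5×(1+g_2)/(r−g_2) = 12733.82027/0.068 = 187262.06277
P_0 = D_1/(1+r)^1 + D_2/(1+r)^2 + D_3/(1+r)^3 + D_4/(1+r)^4 + D_5/(1+r)^5 + TV/(1+r)^5
    = 4589.56522 + 5188.20416 + 5864.92644 + 6629.91685 + 7494.68861 + 114183.78526 = 143951.08654

€143951.09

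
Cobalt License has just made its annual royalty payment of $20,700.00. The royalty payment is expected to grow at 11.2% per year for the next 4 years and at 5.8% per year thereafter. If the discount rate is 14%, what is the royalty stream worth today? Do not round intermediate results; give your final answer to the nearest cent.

D_1 = 23018.40000
D_2 = 25596.46080
D_3 = 28463.26441
D_4 = 31651.15002
Terminal value at year 4: TV = D_4×(1+g_2)/(r−g_2) = 33486.91672/0.082 = 408377.03323
P_0 = D_1/(1+r)^1 + D_2/(1+r)^2 + D_3/(1+r)^3 + D_4/(1+r)^4 + TV/(1+r)^4
    = 20191.57895 + 19695.64543 + 19211.89273 + 18740.02168 + 241791.98711 = 319631.12590

$319631.13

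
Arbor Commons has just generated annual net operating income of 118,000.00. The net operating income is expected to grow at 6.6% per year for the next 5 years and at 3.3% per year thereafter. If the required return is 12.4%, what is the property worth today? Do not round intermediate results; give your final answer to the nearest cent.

1532479.99

D_1 = 125788.00000
D_2 = 134090.00800
D_3 = 142939.94853
D_4 = 152373.98513
D_5 = 162430.66815
Terminal value at year 5: TV = D_5×(1+g_2)/(r−g_2) = 167790.88020/0.091 = 1843855.82636
P_0 = D_1/(1+r)^1 + D_2/(1+r)^2 + D_3/(1+r)^3 + D_4/(1+r)^4 + D_5/(1+r)^5 + TV/(1+r)^5
    = 111911.03203 + 106136.26347 + 100659.48119 + 95465.30868 + 90539.16285 + 1027768.73878 = 1532479.98700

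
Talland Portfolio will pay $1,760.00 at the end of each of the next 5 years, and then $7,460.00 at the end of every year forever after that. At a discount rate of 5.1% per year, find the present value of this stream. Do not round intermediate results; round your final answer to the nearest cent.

PV of 5-year annuity: $1,760.00 × [1 − (1+0.051)^−5] / 0.051 = 7598.86122
Perpetuity value at year 5: $7,460.00 / 0.051 = 146274.50980
PV of perpetuity: 146274.50980 / (1+0.051)^5 = 114065.70032
Total PV = 7598.86122 + 114065.70032 = 121664.56154

$121664.56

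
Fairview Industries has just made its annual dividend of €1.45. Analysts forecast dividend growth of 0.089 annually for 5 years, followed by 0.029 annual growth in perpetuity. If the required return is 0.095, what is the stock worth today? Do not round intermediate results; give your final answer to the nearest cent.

€29.13

D_1 = 1.57905
D_2 = 1.71959
D_3 = 1.87263
D_4 = 2.03929
D_5 = 2.22079
Terminal value at year 5: TV = D_5×(1+g_2)/(r−g_2) = 2.28519/0.066 = 34.62413
P_0 = D_1/(1+r)^1 + D_2/(1+r)^2 + D_3/(1+r)^3 + D_4/(1+r)^4 + D_5/(1+r)^5 + TV/(1+r)^5
    = 1.44205 + 1.43415 + 1.42629 + 1.41848 + 1.41071 + 21.99420 = 29.12589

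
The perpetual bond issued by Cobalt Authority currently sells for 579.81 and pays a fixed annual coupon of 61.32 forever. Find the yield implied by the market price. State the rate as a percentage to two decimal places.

10.58%

P = C/r ⇒ r = C/P = 61.32/579.81 = 0.105759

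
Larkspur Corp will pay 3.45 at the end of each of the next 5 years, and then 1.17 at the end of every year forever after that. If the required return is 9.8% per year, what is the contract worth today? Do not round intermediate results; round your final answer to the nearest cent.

PV of 5-year annuity: 3.45 × [1 − (1+0.098)^−5] / 0.098 = 13.14531
Perpetuity value at year 5: 1.17 / 0.098 = 11.93878
PV of perpetuity: 11.93878 / (1+0.098)^5 = 7.48080
Total PV = 13.14531 + 7.48080 = 20.62611

20.63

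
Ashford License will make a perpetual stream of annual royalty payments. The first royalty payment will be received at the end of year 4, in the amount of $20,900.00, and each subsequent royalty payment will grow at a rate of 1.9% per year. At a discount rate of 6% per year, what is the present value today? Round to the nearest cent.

Value at end of year 3: C₁ / (r − g) = $20,900.00 / (0.06 − 0.019) = $509,756.0976
Discount to today: PV = $509,756.0976 / (1 + 0.06)^3 = $509,756.0976 / 1.191016 = $428,001.05

$428001.05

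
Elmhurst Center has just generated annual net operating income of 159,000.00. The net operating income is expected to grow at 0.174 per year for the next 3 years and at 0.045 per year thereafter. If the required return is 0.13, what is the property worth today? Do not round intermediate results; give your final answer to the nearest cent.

D_1 = 186666.00000
D_2 = 219145.88400
D_3 = 257277.26782
Terminal value at year 3: TV = D_3×(1+g_2)/(r−g_2) = 268854.74487/0.085 = 3162996.99844
P_0 = D_1/(1+r)^1 + D_2/(1+r)^2 + D_3/(1+r)^3 + TV/(1+r)^3
    = 165191.15044 + 171623.37223 + 178306.05221 + 2192115.58306 = 2707236.15794

2707236.16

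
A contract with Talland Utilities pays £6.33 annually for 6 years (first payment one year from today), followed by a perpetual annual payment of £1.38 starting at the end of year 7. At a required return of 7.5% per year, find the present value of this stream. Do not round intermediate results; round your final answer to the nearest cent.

PV of 6-year annuity: £6.33 × [1 − (1+0.075)^−6] / 0.075 = 29.71205
Perpetuity value at year 6: £1.38 / 0.075 = 18.40000
PV of perpetuity: 18.40000 / (1+0.075)^6 = 11.92249
Total PV = 29.71205 + 11.92249 = 41.63454

£41.63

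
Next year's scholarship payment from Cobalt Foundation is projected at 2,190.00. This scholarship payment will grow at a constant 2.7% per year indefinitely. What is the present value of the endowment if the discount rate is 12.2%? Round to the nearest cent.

23052.63

Growing perpetuity: P = D₁ / (r − g) = 2,190.0000 / (0.122 − 0.027) = 23,052.63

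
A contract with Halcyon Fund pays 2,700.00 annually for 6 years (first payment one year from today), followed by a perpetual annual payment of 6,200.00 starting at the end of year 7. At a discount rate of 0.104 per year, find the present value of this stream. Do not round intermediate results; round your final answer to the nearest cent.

44549.01

PV of 6-year annuity: 2,700.00 × [1 − (1+0.104)^−6] / 0.104 = 11622.63356
Perpetuity value at year 6: 6,200.00 / 0.104 = 59615.38462
PV of perpetuity: 59615.38462 / (1+0.104)^6 = 32926.37422
Total PV = 11622.63356 + 32926.37422 = 44549.00778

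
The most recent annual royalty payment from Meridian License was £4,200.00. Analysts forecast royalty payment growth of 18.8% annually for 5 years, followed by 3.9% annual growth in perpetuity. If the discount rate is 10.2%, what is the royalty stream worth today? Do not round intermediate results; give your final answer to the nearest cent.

£127314.24

D_1 = 4989.60000
D_2 = 5927.64480
D_3 = 7042.04202
D_4 = 8365.94592
D_5 = 9938.74376
Terminal value at year 5: TV = D_5×(1+g_2)/(r−g_2) = 10326.35476/0.063 = 163910.39306
P_0 = D_1/(1+r)^1 + D_2/(1+r)^2 + D_3/(1+r)^3 + D_4/(1+r)^4 + D_5/(1+r)^5 + TV/(1+r)^5
    = 4527.76770 + 4881.11436 + 5262.03617 + 5672.68509 + 6115.38102 + 100855.25207 = 127314.23639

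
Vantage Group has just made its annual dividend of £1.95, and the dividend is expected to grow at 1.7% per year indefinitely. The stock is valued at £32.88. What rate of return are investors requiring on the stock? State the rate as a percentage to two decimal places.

D₁ = £1.95 × 1.017 = £1.9832
P = D₁/(r − g) ⇒ r = D₁/P + g = £1.9832/£32.88 + 0.017 = 0.060315 + 0.017 = 0.077315

7.73%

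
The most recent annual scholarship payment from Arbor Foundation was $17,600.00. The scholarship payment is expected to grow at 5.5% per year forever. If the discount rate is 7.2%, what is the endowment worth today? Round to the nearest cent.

$1092235.29

D₁ = D₀ × (1 + g) = $17,600.00 × 1.055 = $18,568.0000
Growing perpetuity: P = D₁ / (r − g) = $18,568.0000 / (0.072 − 0.055) = $1,092,235.29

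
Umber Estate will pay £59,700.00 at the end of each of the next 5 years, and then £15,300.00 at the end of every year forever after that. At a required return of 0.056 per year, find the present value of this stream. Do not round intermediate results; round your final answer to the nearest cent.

PV of 5-year annuity: £59,700.00 × [1 − (1+0.056)^−5] / 0.056 = 254238.40565
Perpetuity value at year 5: £15,300.00 / 0.056 = 273214.28571
PV of perpetuity: 273214.28571 / (1+0.056)^5 = 208057.70939
Total PV = 254238.40565 + 208057.70939 = 462296.11504

£462296.12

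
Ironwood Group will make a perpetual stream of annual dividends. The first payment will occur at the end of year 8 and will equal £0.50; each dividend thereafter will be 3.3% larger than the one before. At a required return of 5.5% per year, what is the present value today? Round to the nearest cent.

£15.62

Value at end of year 7: C₁ / (r − g) = £0.50 / (0.055 − 0.033) = £22.7273
Discount to today: PV = £22.7273 / (1 + 0.055)^7 = £22.7273 / 1.454679 = £15.62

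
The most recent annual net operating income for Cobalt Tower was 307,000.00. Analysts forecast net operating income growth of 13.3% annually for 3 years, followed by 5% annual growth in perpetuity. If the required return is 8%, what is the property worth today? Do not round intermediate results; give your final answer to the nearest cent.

13420191.15

D_1 = 347831.00000
D_2 = 394092.52300
D_3 = 446506.82856
Terminal value at year 3: TV = D_3×(1+g_2)/(r−g_2) = 468832.16999/0.03 = 15627738.99956
P_0 = D_1/(1+r)^1 + D_2/(1+r)^2 + D_3/(1+r)^3 + TV/(1+r)^3
    = 322065.74074 + 337870.81876 + 354451.51635 + 12405803.07210 = 13420191.14795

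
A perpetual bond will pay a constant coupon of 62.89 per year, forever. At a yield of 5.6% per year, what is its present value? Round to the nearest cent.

Level perpetuity: PV = C / r = 62.89 / 0.056 = 1,123.04

1123.04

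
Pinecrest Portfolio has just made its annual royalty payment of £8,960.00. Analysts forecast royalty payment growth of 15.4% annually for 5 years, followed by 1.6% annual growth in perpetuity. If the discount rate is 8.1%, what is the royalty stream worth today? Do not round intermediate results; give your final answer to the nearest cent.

£248908.81

D_1 = 10339.84000
D_2 = 11932.17536
D_3 = 13769.73037
D_4 = 15890.26884
D_5 = 18337.37024
Terminal value at year 5: TV = D_5×(1+g_2)/(r−g_2) = 18630.76817/0.065 = 286627.20257
P_0 = D_1/(1+r)^1 + D_2/(1+r)^2 + D_3/(1+r)^3 + D_4/(1+r)^4 + D_5/(1+r)^5 + TV/(1+r)^5
    = 9565.06938 + 10210.99913 + 10900.54857 + 11636.66332 + 12422.48795 + 194173.04235 = 248908.81070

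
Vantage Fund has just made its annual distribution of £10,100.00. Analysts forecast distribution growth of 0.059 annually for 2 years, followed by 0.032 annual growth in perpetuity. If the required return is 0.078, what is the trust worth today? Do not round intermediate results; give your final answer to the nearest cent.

D_1 = 10695.90000
D_2 = 11326.95810
Terminal value at year 2: TV = D_2×(1+g_2)/(r−g_2) = 11689.42076/0.046 = 254117.84259
P_0 = D_1/(1+r)^1 + D_2/(1+r)^2 + TV/(1+r)^2
    = 9921.98516 + 9747.10787 + 218674.24609 = 238343.33911

£238343.34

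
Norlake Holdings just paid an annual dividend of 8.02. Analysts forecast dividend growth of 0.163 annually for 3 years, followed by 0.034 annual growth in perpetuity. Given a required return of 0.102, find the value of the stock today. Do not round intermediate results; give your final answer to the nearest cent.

D_1 = 9.32726
D_2 = 10.84760
D_3 = 12.61576
Terminal value at year 3: TV = D_3×(1+g_2)/(r−g_2) = 13.04470/0.068 = 191.83380
P_0 = D_1/(1+r)^1 + D_2/(1+r)^2 + D_3/(1+r)^3 + TV/(1+r)^3
    = 8.46394 + 8.93245 + 9.42690 + 143.34428 = 170.16756

170.17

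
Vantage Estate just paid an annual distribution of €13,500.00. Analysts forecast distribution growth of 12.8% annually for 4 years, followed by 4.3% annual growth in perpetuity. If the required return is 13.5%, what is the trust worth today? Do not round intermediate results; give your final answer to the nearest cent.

€202480.56

D_1 = 15228.00000
D_2 = 17177.18400
D_3 = 19375.86355
D_4 = 21855.97409
Terminal value at year 4: TV = D_4×(1+g_2)/(r−g_2) = 22795.78097/0.092 = 247780.22796
P_0 = D_1/(1+r)^1 + D_2/(1+r)^2 + D_3/(1+r)^3 + D_4/(1+r)^4 + TV/(1+r)^4
    = 13416.74009 + 13333.99367 + 13251.75759 + 13170.02869 + 149308.04262 = 202480.56266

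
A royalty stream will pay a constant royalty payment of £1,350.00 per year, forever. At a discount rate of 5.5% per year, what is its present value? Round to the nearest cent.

£24545.45

Level perpetuity: PV = C / r = £1,350.00 / 0.055 = £24,545.45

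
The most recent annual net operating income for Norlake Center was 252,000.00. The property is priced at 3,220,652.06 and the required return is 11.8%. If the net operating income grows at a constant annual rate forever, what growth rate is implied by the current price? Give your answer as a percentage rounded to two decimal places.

3.69%

P = D₀(1+g)/(r−g) ⇒ P(r−g) = D₀(1+g) ⇒ g(P+D₀) = P·r − D₀
g = (P·r − D₀)/(P + D₀) = (3,220,652.06×0.118 − 252,000.00) / (3,220,652.06 + 252,000.00) = 0.036870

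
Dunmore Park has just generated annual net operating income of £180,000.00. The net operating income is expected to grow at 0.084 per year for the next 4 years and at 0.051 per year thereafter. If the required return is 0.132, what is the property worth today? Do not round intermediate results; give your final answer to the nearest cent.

£2610753.47

D_1 = 195120.00000
D_2 = 211510.08000
D_3 = 229276.92672
D_4 = 248536.18856
Terminal value at year 4: TV = D_4×(1+g_2)/(r−g_2) = 261211.53418/0.081 = 3224833.75532
P_0 = D_1/(1+r)^1 + D_2/(1+r)^2 + D_3/(1+r)^3 + D_4/(1+r)^4 + TV/(1+r)^4
    = 172367.49117 + 165058.62228 + 158059.67010 + 151357.49328 + 1963910.19055 = 2610753.46737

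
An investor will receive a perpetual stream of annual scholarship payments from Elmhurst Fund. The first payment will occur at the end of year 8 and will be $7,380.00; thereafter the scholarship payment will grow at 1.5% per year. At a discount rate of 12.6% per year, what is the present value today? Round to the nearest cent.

$28971.08

Value at end of year 7: C₁ / (r − g) = $7,380.00 / (0.126 − 0.015) = $66,486.4865
Discount to today: PV = $66,486.4865 / (1 + 0.126)^7 = $66,486.4865 / 2.294926 = $28,971.08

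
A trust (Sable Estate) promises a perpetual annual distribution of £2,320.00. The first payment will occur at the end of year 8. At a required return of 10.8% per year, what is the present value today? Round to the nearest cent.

Value at end of year 7: C / r = £2,320.00 / 0.108 = £21,481.4815
Discount to today: PV = £21,481.4815 / (1 + 0.108)^7 = £21,481.4815 / 2.050115 = £10,478.18

£10478.18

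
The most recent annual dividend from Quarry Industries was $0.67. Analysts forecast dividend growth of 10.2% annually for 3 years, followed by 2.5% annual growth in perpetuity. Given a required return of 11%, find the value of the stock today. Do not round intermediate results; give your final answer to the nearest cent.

D_1 = 0.73834
D_2 = 0.81365
D_3 = 0.89664
Terminal value at year 3: TV = D_3×(1+g_2)/(r−g_2) = 0.91906/0.085 = 10.81246
P_0 = D_1/(1+r)^1 + D_2/(1+r)^2 + D_3/(1+r)^3 + TV/(1+r)^3
    = 0.66517 + 0.66038 + 0.65562 + 7.90598 = 9.88714

$9.89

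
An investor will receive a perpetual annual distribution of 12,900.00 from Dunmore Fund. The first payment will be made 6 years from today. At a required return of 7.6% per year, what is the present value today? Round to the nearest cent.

Value at end of year 5: C / r = 12,900.00 / 0.076 = 169,736.8421
Discount to today: PV = 169,736.8421 / (1 + 0.076)^5 = 169,736.8421 / 1.442319 = 117,683.28

117683.28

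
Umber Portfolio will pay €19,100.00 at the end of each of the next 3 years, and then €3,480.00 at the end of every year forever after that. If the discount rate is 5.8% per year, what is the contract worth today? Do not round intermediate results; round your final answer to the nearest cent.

€101907.43

PV of 3-year annuity: €19,100.00 × [1 − (1+0.058)^−3] / 0.058 = 51244.03684
Perpetuity value at year 3: €3,480.00 / 0.058 = 60000.00000
PV of perpetuity: 60000.00000 / (1+0.058)^3 = 50663.39015
Total PV = 51244.03684 + 50663.39015 = 101907.42699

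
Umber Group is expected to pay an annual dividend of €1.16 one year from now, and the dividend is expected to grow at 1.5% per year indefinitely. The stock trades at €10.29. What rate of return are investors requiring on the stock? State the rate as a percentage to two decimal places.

P = D₁/(r − g) ⇒ r = D₁/P + g = €1.1600/€10.29 + 0.015 = 0.112731 + 0.015 = 0.127731

12.77%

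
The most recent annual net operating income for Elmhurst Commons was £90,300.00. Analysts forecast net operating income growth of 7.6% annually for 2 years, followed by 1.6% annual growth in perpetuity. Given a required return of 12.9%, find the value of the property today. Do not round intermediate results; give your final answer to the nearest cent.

£905543.86

D_1 = 97162.80000
D_2 = 104547.17280
Terminal value at year 2: TV = D_2×(1+g_2)/(r−g_2) = 106219.92756/0.113 = 939999.35898
P_0 = D_1/(1+r)^1 + D_2/(1+r)^2 + TV/(1+r)^2
    = 86060.93888 + 82020.87709 + 737462.04538 = 905543.86135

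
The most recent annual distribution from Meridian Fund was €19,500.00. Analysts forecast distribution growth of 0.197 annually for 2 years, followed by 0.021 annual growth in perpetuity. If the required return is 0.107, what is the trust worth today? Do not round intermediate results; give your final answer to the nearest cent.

D_1 = 23341.50000
D_2 = 27939.77550
Terminal value at year 2: TV = D_2×(1+g_2)/(r−g_2) = 28526.51079/0.086 = 331703.61378
P_0 = D_1/(1+r)^1 + D_2/(1+r)^2 + TV/(1+r)^2
    = 21085.36585 + 22799.62324 + 270679.24800 = 314564.23710

€314564.24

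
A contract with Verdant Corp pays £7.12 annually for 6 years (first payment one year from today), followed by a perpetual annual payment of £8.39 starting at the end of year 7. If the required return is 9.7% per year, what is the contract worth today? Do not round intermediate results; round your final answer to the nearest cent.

PV of 6-year annuity: £7.12 × [1 − (1+0.097)^−6] / 0.097 = 31.28399
Perpetuity value at year 6: £8.39 / 0.097 = 86.49485
PV of perpetuity: 86.49485 / (1+0.097)^6 = 49.63071
Total PV = 31.28399 + 49.63071 = 80.91470

£80.91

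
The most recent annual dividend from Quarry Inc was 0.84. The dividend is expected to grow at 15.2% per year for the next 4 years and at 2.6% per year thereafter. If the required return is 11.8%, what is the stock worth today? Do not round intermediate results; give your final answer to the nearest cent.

14.18

D_1 = 0.96768
D_2 = 1.11477
D_3 = 1.28421
D_4 = 1.47941
Terminal value at year 4: TV = D_4×(1+g_2)/(r−g_2) = 1.51788/0.092 = 16.49866
P_0 = D_1/(1+r)^1 + D_2/(1+r)^2 + D_3/(1+r)^3 + D_4/(1+r)^4 + TV/(1+r)^4
    = 0.86555 + 0.89187 + 0.91899 + 0.94694 + 10.56043 = 14.18377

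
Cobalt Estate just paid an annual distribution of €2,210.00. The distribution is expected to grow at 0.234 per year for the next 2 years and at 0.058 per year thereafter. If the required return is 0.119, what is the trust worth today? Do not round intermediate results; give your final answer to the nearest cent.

€51738.91

D_1 = 2727.14000
D_2 = 3365.29076
Terminal value at year 2: TV = D_2×(1+g_2)/(r−g_2) = 3560.47762/0.061 = 58368.48564
P_0 = D_1/(1+r)^1 + D_2/(1+r)^2 + TV/(1+r)^2
    = 2437.12243 + 2687.58631 + 46614.20188 = 51738.91062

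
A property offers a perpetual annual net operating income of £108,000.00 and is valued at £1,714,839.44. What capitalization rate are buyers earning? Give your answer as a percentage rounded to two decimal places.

6.30%

P = C/r ⇒ r = C/P = £108,000.00/£1,714,839.44 = 0.062980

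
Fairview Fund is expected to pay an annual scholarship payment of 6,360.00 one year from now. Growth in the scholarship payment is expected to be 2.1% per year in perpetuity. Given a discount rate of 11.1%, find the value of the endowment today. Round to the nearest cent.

70666.67

Growing perpetuity: P = D₁ / (r − g) = 6,360.0000 / (0.111 − 0.021) = 70,666.67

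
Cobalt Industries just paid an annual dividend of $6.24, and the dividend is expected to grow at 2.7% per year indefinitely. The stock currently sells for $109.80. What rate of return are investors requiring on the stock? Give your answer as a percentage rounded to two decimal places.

8.54%

D₁ = $6.24 × 1.027 = $6.4085
P = D₁/(r − g) ⇒ r = D₁/P + g = $6.4085/$109.80 + 0.027 = 0.058365 + 0.027 = 0.085365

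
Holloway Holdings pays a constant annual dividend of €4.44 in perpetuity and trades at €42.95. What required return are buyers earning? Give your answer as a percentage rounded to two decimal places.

P = C/r ⇒ r = C/P = €4.44/€42.95 = 0.103376

10.34%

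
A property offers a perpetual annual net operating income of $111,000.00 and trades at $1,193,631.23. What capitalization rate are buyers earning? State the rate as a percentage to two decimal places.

P = C/r ⇒ r = C/P = $111,000.00/$1,193,631.23 = 0.092994

9.30%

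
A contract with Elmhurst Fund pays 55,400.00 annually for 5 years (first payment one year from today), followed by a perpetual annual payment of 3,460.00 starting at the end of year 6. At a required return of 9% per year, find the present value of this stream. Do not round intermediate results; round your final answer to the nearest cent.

PV of 5-year annuity: 55,400.00 × [1 − (1+0.09)^−5] / 0.09 = 215486.67999
Perpetuity value at year 5: 3,460.00 / 0.09 = 38444.44444
PV of perpetuity: 38444.44444 / (1+0.09)^5 = 24986.25107
Total PV = 215486.67999 + 24986.25107 = 240472.93106

240472.93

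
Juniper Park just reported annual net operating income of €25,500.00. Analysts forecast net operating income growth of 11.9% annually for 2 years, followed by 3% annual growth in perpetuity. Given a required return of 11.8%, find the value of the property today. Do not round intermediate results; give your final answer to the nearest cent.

D_1 = 28534.50000
D_2 = 31930.10550
Terminal value at year 2: TV = D_2×(1+g_2)/(r−g_2) = 32888.00867/0.088 = 373727.37119
P_0 = D_1/(1+r)^1 + D_2/(1+r)^2 + TV/(1+r)^2
    = 25522.80859 + 25545.63757 + 299000.07616 = 350068.52232

€350068.52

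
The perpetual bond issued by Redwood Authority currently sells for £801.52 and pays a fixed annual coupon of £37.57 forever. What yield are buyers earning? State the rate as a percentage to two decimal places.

P = C/r ⇒ r = C/P = £37.57/£801.52 = 0.046873

4.69%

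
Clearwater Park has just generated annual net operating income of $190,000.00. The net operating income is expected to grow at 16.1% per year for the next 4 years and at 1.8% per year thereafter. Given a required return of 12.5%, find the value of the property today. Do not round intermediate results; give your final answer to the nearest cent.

$2873166.53

D_1 = 220590.00000
D_2 = 256104.99000
D_3 = 297337.89339
D_4 = 345209.29423
Terminal value at year 4: TV = D_4×(1+g_2)/(r−g_2) = 351423.06152/0.107 = 3284327.67777
P_0 = D_1/(1+r)^1 + D_2/(1+r)^2 + D_3/(1+r)^3 + D_4/(1+r)^4 + TV/(1+r)^4
    = 196080.00000 + 202354.56000 + 208829.90592 + 215512.46291 + 2050389.60039 = 2873166.52922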